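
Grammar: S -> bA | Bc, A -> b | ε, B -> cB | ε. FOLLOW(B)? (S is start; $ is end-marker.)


$ ∈ FOLLOW(S). For each A -> αBβ: add FIRST(β)\{ε} to FOLLOW(B); if β nullable, add FOLLOW(A).
FOLLOW(B) = {c}


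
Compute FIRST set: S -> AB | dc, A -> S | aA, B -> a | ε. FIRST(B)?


Per alternative of B: FIRST(a) = {a}; FIRST(ε) = {ε}
FIRST(B) = {a, ε}


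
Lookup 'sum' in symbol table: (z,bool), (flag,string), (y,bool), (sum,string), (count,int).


Lookup 'sum' → type string


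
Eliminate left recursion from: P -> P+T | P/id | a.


Left-recursive alternatives: P+T, P/id; non-recursive: a
Introduce P': P -> aP', P' -> +TP' | /idP' | ε


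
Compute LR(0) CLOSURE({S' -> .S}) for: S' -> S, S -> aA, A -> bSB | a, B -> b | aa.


Start: S' -> .S
For each item with dot before a nonterminal B, add B -> .γ for every B-production
Closure: [S' -> .S, S -> .aA]


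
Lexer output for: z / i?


Scan left to right, longest-match per lexeme
Tokens: ID(z), OP(/), ID(i)


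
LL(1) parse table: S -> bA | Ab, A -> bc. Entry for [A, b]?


For [A, b]: 'b' ∈ FIRST(bc)
Entry: A -> bc


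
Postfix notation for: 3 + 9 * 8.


* has higher precedence, evaluate 9*8 first
Postfix: 3 9 8 * +


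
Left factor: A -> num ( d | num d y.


Common prefix: 'num'
Factored: A -> num A', A' -> ( d | d y


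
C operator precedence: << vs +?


'+' is additive (level 9); '<<' is shift (level 8)
Higher level binds tighter
'+' has higher precedence than '<<'


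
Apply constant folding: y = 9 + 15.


9 + 15 = 24 at compile time
Optimized: y = 24


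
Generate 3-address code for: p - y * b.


Break into single-operator statements:
t1 = y * b
t2 = p - t1


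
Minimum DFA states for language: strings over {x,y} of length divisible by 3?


Track length mod 3: states 0..2, accept at 0
Minimal DFA: 3 states


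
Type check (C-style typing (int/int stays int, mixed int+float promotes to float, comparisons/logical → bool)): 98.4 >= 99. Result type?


Operand types: float >= int
Rule: comparison yields bool
Result type: bool


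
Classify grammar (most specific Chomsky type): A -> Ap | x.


Left-linear: every RHS is a terminal or one nonterminal followed by a terminal
Classification: Type 3 (Regular)


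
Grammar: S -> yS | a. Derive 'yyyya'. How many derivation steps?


Derivation: S => yS => yyS => yyyS => yyyyS => yyyya
Steps: 5


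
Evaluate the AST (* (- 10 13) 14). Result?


Evaluate inner: (- 10 13) = -3
Evaluate root: (* -3 14) = -42
Result: -42


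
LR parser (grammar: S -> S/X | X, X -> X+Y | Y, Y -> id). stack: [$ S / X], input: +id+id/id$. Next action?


'+' can extend X; shift to build X -> X+Y
Action: shift


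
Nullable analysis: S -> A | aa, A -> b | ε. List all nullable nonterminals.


A nonterminal is nullable iff some alternative derives ε (directly, or every symbol in it is nullable)
Nullable: {A, S}


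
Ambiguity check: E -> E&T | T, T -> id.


precedence layered via separate nonterminal T: deterministic
Unambiguous


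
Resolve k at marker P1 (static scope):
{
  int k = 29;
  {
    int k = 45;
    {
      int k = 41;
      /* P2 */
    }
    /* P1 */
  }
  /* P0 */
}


k declared in the same block as P1
k = 45


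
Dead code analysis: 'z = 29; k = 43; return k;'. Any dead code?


z is assigned but never read
Dead: 'z = 29'


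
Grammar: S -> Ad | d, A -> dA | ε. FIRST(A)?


Per alternative of A: FIRST(dA) = {d}; FIRST(ε) = {ε}
FIRST(A) = {d, ε}


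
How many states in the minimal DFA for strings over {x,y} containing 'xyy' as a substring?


KMP-style automaton: 3 progress states + 1 absorbing accept = 4
Minimal DFA: 4 states


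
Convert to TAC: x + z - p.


Break into single-operator statements:
t1 = x + z
t2 = t1 - p


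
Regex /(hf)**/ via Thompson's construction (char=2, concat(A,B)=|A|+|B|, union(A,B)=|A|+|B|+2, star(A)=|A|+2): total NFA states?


Syntax tree has 2 char leaf(s), 0 union(s), 2 star(s)
chars contribute 2×2 = 4; each union adds +2; each star adds +2
Total: 4 + 0 + 4 = 8 states


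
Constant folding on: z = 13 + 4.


13 + 4 = 17 at compile time
Optimized: z = 17


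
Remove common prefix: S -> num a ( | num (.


Common prefix: 'num'
Factored: S -> num S', S' -> a ( | (


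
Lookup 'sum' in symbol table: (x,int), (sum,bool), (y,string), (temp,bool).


Lookup 'sum' → type bool


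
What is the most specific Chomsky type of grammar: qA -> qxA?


LHS has context (more than one symbol) and |LHS| ≤ |RHS|
Classification: Type 1 (Context-Sensitive)


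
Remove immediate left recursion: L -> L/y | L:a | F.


Left-recursive alternatives: L/y, L:a; non-recursive: F
Introduce L': L -> FL', L' -> /yL' | :aL' | ε


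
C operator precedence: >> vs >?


'>>' is shift (level 8); '>' is relational (level 7)
Higher level binds tighter
'>>' has higher precedence than '>'


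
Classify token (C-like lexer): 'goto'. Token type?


Pattern: reserved word
Type: KEYWORD


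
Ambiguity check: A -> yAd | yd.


balanced y^n…d^n: each string has a unique parse
Unambiguous


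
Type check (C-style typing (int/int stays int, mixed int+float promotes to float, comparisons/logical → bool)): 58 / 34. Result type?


Operand types: int / int
Rule: mixed int/float promotes to float; int/int stays int
Result type: int


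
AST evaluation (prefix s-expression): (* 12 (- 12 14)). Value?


Evaluate inner: (- 12 14) = -2
Evaluate root: (* 12 -2) = -24
Result: -24


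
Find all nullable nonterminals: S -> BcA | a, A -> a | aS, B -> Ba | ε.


A nonterminal is nullable iff some alternative derives ε (directly, or every symbol in it is nullable)
Nullable: {B}


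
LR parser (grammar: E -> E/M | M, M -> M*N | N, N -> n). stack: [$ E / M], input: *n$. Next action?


'*' can extend M; shift to build M -> M*N
Action: shift


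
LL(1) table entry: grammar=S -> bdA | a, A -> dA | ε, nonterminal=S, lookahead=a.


For [S, a]: 'a' ∈ FIRST(a)
Entry: S -> a


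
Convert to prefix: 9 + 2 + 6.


left-to-right (same/higher precedence on left): tree is (+ (+ 9 2) 6)
Prefix: + + 9 2 6


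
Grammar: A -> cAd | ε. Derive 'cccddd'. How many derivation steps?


Derivation: A => cAd => ccAdd => cccAddd => cccddd
Steps: 4


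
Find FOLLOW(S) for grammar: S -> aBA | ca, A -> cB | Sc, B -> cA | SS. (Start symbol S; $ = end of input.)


$ ∈ FOLLOW(S). For each A -> αBβ: add FIRST(β)\{ε} to FOLLOW(B); if β nullable, add FOLLOW(A).
FOLLOW(S) = {$, a, c}


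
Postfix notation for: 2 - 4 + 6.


Left to right (same or higher precedence on left)
Postfix: 2 4 - 6 +


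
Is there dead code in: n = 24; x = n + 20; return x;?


n is read by x's definition; x is returned
No dead code


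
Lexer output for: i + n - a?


Scan left to right, longest-match per lexeme
Tokens: ID(i), OP(+), ID(n), OP(-), ID(a)


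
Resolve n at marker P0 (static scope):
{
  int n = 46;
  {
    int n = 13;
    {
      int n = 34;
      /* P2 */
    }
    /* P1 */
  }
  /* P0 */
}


n declared in the same block as P0
n = 46


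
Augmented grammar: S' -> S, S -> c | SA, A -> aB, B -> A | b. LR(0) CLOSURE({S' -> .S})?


Start: S' -> .S
For each item with dot before a nonterminal B, add B -> .γ for every B-production
Closure: [S' -> .S, S -> .c, S -> .SA]


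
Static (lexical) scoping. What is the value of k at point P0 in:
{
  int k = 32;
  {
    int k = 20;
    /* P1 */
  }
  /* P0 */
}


k declared in the same block as P0
k = 32


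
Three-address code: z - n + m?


Break into single-operator statements:
t1 = z - n
t2 = t1 + m


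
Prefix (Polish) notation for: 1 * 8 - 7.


left-to-right (same/higher precedence on left): tree is (- (* 1 8) 7)
Prefix: - * 1 8 7


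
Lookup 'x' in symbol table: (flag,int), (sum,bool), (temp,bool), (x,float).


Lookup 'x' → type float


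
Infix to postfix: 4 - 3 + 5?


Left to right (same or higher precedence on left)
Postfix: 4 3 - 5 +


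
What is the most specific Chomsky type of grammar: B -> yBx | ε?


Single nonterminal LHS, but y^n x^n is not regular
Classification: Type 2 (Context-Free)


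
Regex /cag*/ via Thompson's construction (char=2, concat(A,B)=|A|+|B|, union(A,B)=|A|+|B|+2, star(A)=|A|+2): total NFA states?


Syntax tree has 3 char leaf(s), 0 union(s), 1 star(s)
chars contribute 3×2 = 6; each union adds +2; each star adds +2
Total: 6 + 0 + 2 = 8 states


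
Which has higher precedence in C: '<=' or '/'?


'/' is multiplicative (level 10); '<=' is relational (level 7)
Higher level binds tighter
'/' has higher precedence than '<='


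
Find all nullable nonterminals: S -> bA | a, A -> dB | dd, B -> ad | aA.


A nonterminal is nullable iff some alternative derives ε (directly, or every symbol in it is nullable)
Nullable: {}


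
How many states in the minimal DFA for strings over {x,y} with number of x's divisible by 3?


Track (count of x) mod 3: states 0..2, accept at 0
Minimal DFA: 3 states


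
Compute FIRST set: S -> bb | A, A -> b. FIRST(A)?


Per alternative of A: FIRST(b) = {b}
FIRST(A) = {b}


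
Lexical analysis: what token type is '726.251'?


Pattern: digits with a decimal point
Type: FLOAT_LITERAL


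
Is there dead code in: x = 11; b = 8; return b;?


x is assigned but never read
Dead: 'x = 11'


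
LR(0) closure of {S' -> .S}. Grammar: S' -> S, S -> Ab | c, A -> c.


Start: S' -> .S
For each item with dot before a nonterminal B, add B -> .γ for every B-production
Closure: [S' -> .S, S -> .Ab, S -> .c, A -> .c]


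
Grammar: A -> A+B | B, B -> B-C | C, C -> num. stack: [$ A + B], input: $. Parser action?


handle 'A+B' on top; lookahead ∈ FOLLOW(A) = {+, $}
Action: reduce (A -> A+B)


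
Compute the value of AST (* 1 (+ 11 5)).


Evaluate inner: (+ 11 5) = 16
Evaluate root: (* 1 16) = 16
Result: 16


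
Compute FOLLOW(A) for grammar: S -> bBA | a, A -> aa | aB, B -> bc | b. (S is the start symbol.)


$ ∈ FOLLOW(S). For each A -> αBβ: add FIRST(β)\{ε} to FOLLOW(B); if β nullable, add FOLLOW(A).
FOLLOW(A) = {$}


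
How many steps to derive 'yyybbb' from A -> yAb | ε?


Derivation: A => yAb => yyAbb => yyyAbbb => yyybbb
Steps: 4


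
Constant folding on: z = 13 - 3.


13 - 3 = 10 at compile time
Optimized: z = 10


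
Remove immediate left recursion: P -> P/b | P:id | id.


Left-recursive alternatives: P/b, P:id; non-recursive: id
Introduce P': P -> idP', P' -> /bP' | :idP' | ε


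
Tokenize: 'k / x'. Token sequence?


Scan left to right, longest-match per lexeme
Tokens: ID(k), OP(/), ID(x)


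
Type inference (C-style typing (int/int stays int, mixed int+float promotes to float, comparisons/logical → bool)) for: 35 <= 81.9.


Operand types: int <= float
Rule: comparison yields bool
Result type: bool


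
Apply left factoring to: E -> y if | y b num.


Common prefix: 'y'
Factored: E -> y E', E' -> if | b num


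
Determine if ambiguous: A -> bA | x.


right-linear, alternatives start with distinct terminals 'b' vs 'x': unique leftmost derivation
Unambiguous


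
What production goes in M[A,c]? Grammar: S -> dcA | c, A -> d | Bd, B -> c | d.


For [A, c]: 'c' ∈ FIRST(Bd)
Entry: A -> Bd


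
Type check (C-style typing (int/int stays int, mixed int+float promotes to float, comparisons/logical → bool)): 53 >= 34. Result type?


Operand types: int >= int
Rule: comparison yields bool
Result type: bool


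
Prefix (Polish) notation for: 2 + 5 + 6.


left-to-right (same/higher precedence on left): tree is (+ (+ 2 5) 6)
Prefix: + + 2 5 6


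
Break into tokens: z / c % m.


Scan left to right, longest-match per lexeme
Tokens: ID(z), OP(/), ID(c), OP(%), ID(m)


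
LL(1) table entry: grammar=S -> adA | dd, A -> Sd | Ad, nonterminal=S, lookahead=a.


For [S, a]: 'a' ∈ FIRST(adA)
Entry: S -> adA


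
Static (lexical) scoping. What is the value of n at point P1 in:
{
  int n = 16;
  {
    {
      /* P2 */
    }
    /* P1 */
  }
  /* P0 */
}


P1's block does not declare n; resolves to the enclosing declaration at depth 0
n = 16


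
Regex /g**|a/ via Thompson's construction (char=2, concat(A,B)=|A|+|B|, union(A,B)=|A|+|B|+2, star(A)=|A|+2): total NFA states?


Syntax tree has 2 char leaf(s), 1 union(s), 2 star(s)
chars contribute 2×2 = 4; each union adds +2; each star adds +2
Total: 4 + 2 + 4 = 10 states


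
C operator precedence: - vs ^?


'-' is additive (level 9); '^' is bitwise XOR (level 4)
Higher level binds tighter
'-' has higher precedence than '^'


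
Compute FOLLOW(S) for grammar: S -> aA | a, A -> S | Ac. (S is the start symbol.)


$ ∈ FOLLOW(S). For each A -> αBβ: add FIRST(β)\{ε} to FOLLOW(B); if β nullable, add FOLLOW(A).
FOLLOW(S) = {$, c}


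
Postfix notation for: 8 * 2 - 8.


Left to right (same or higher precedence on left)
Postfix: 8 2 * 8 -


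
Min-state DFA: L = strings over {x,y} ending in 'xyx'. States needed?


Track the longest suffix of input matching a prefix of 'xyx': 4 classes (prefixes of length 0..3)
Minimal DFA: 4 states


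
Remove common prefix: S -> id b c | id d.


Common prefix: 'id'
Factored: S -> id S', S' -> b c | d


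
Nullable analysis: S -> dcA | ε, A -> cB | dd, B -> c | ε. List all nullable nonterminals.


A nonterminal is nullable iff some alternative derives ε (directly, or every symbol in it is nullable)
Nullable: {B, S}


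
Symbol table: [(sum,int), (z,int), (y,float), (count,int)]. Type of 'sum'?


Lookup 'sum' → type int


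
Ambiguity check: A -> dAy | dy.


balanced d^n…y^n: each string has a unique parse
Unambiguous


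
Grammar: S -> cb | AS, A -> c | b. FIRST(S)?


Per alternative of S: FIRST(cb) = {c}; FIRST(AS) = {b, c}
FIRST(S) = {b, c}


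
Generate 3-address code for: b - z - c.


Break into single-operator statements:
t1 = b - z
t2 = t1 - c


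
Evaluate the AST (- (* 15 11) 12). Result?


Evaluate inner: (* 15 11) = 165
Evaluate root: (- 165 12) = 153
Result: 153


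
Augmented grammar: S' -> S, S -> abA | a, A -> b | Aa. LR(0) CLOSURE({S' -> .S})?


Start: S' -> .S
For each item with dot before a nonterminal B, add B -> .γ for every B-production
Closure: [S' -> .S, S -> .abA, S -> .a]


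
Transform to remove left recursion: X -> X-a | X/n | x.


Left-recursive alternatives: X-a, X/n; non-recursive: x
Introduce X': X -> xX', X' -> -aX' | /nX' | ε


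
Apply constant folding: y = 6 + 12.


6 + 12 = 18 at compile time
Optimized: y = 18


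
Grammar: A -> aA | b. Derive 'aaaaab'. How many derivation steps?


Derivation: A => aA => aaA => aaaA => aaaaA => aaaaaA => aaaaab
Steps: 6


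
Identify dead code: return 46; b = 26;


statement follows a return and is unreachable
Dead: 'b = 26'


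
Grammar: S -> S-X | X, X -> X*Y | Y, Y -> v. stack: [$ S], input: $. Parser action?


start symbol S on stack, input exhausted
Action: accept


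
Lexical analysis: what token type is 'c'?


Pattern: letter/underscore followed by alphanumerics, not a keyword
Type: IDENTIFIER


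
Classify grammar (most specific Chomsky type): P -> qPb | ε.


Single nonterminal LHS, but q^n b^n is not regular
Classification: Type 2 (Context-Free)


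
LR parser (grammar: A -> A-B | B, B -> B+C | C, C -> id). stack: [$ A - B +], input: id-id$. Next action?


no handle; shift 'id'
Action: shift


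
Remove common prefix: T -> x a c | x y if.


Common prefix: 'x'
Factored: T -> x T', T' -> a c | y if


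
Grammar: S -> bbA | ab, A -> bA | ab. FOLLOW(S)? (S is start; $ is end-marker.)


$ ∈ FOLLOW(S). For each A -> αBβ: add FIRST(β)\{ε} to FOLLOW(B); if β nullable, add FOLLOW(A).
FOLLOW(S) = {$}


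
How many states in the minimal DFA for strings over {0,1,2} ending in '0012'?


Track the longest suffix of input matching a prefix of '0012': 5 classes (prefixes of length 0..4)
Minimal DFA: 5 states


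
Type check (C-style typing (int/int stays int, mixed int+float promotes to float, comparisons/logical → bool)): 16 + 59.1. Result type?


Operand types: int + float
Rule: mixed int/float promotes to float; int/int stays int
Result type: float


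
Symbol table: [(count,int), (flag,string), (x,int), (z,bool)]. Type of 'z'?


Lookup 'z' → type bool


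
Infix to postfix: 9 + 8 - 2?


Left to right (same or higher precedence on left)
Postfix: 9 8 + 2 -


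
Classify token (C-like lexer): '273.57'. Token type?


Pattern: digits with a decimal point
Type: FLOAT_LITERAL


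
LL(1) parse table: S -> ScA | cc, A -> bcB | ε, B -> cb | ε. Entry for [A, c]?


For [A, c]: ε is nullable and 'c' ∈ FOLLOW(A)
Entry: A -> ε


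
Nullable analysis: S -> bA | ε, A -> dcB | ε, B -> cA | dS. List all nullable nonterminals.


A nonterminal is nullable iff some alternative derives ε (directly, or every symbol in it is nullable)
Nullable: {A, S}


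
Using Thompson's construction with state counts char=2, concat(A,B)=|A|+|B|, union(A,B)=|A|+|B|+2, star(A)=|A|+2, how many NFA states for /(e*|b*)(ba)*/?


Syntax tree has 4 char leaf(s), 1 union(s), 3 star(s)
chars contribute 4×2 = 8; each union adds +2; each star adds +2
Total: 8 + 2 + 6 = 16 states


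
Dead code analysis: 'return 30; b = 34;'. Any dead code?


statement follows a return and is unreachable
Dead: 'b = 34'


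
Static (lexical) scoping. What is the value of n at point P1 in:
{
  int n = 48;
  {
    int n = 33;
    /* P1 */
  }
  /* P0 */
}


n declared in the same block as P1
n = 33


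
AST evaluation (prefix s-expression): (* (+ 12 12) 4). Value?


Evaluate inner: (+ 12 12) = 24
Evaluate root: (* 24 4) = 96
Result: 96


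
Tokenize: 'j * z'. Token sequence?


Scan left to right, longest-match per lexeme
Tokens: ID(j), OP(*), ID(z)


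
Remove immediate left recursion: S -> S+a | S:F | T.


Left-recursive alternatives: S+a, S:F; non-recursive: T
Introduce S': S -> TS', S' -> +aS' | :FS' | ε


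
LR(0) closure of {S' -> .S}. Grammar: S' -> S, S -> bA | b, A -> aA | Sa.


Start: S' -> .S
For each item with dot before a nonterminal B, add B -> .γ for every B-production
Closure: [S' -> .S, S -> .bA, S -> .b]


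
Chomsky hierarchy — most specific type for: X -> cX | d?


Right-linear: every RHS is a terminal or a terminal followed by one nonterminal
Classification: Type 3 (Regular)


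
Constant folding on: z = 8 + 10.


8 + 10 = 18 at compile time
Optimized: z = 18


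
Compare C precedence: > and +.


'+' is additive (level 9); '>' is relational (level 7)
Higher level binds tighter
'+' has higher precedence than '>'


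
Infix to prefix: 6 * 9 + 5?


left-to-right (same/higher precedence on left): tree is (+ (* 6 9) 5)
Prefix: + * 6 9 5


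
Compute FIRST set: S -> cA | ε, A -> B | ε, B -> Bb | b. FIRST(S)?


Per alternative of S: FIRST(cA) = {c}; FIRST(ε) = {ε}
FIRST(S) = {c, ε}


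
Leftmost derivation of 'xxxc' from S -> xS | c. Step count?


Derivation: S => xS => xxS => xxxS => xxxc
Steps: 4


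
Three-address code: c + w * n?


Break into single-operator statements:
t1 = w * n
t2 = c + t1


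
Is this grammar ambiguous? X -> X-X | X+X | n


'n-n+n' has two parse trees (no precedence encoded between - and +)
Ambiguous


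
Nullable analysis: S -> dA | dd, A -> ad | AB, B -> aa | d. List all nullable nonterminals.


A nonterminal is nullable iff some alternative derives ε (directly, or every symbol in it is nullable)
Nullable: {}


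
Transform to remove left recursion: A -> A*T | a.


Left-recursive alternatives: A*T; non-recursive: a
Introduce A': A -> aA', A' -> *TA' | ε


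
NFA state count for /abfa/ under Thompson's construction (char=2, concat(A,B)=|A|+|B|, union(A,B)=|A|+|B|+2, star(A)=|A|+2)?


Syntax tree has 4 char leaf(s), 0 union(s), 0 star(s)
chars contribute 4×2 = 8; each union adds +2; each star adds +2
Total: 8 + 0 + 0 = 8 states


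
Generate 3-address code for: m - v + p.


Break into single-operator statements:
t1 = m - v
t2 = t1 + p


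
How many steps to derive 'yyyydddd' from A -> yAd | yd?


Derivation: A => yAd => yyAdd => yyyAddd => yyyydddd
Steps: 4


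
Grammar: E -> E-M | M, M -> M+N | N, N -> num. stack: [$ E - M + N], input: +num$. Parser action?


handle 'M+N' on top
Action: reduce (M -> M+N)


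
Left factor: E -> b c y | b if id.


Common prefix: 'b'
Factored: E -> b E', E' -> c y | if id


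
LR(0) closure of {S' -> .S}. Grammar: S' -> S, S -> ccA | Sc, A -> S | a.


Start: S' -> .S
For each item with dot before a nonterminal B, add B -> .γ for every B-production
Closure: [S' -> .S, S -> .ccA, S -> .Sc]


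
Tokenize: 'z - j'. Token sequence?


Scan left to right, longest-match per lexeme
Tokens: ID(z), OP(-), ID(j)


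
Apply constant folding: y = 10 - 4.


10 - 4 = 6 at compile time
Optimized: y = 6


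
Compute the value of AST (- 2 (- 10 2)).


Evaluate inner: (- 10 2) = 8
Evaluate root: (- 2 8) = -6
Result: -6


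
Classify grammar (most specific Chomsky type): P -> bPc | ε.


Single nonterminal LHS, but b^n c^n is not regular
Classification: Type 2 (Context-Free)


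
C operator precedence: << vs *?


'*' is multiplicative (level 10); '<<' is shift (level 8)
Higher level binds tighter
'*' has higher precedence than '<<'


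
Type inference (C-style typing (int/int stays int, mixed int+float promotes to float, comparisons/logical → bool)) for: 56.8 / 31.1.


Operand types: float / float
Rule: mixed int/float promotes to float; int/int stays int
Result type: float


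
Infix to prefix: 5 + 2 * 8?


'*' binds tighter: tree is (+ 5 (* 2 8))
Prefix: + 5 * 2 8


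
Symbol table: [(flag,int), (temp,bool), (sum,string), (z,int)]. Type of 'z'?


Lookup 'z' → type int


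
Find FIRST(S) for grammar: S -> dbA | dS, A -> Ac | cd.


Per alternative of S: FIRST(dbA) = {d}; FIRST(dS) = {d}
FIRST(S) = {d}


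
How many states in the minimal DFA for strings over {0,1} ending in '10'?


Track the longest suffix of input matching a prefix of '10': 3 classes (prefixes of length 0..2)
Minimal DFA: 3 states


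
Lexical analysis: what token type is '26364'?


Pattern: digits only
Type: INTEGER_LITERAL


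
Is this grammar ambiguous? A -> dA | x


right-linear, alternatives start with distinct terminals 'd' vs 'x': unique leftmost derivation
Unambiguous


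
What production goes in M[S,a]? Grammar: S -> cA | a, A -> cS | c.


For [S, a]: 'a' ∈ FIRST(a)
Entry: S -> a


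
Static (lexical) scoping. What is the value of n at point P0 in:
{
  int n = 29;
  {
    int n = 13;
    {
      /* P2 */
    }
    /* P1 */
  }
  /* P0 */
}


n declared in the same block as P0
n = 29


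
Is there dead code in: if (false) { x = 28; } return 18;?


condition is constant false, so the whole block is unreachable
Dead: 'if (false) { x = 28; }'


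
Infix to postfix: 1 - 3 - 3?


Left to right (same or higher precedence on left)
Postfix: 1 3 - 3 -


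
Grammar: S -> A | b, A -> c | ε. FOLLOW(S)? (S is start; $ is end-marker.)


$ ∈ FOLLOW(S). For each A -> αBβ: add FIRST(β)\{ε} to FOLLOW(B); if β nullable, add FOLLOW(A).
FOLLOW(S) = {$}


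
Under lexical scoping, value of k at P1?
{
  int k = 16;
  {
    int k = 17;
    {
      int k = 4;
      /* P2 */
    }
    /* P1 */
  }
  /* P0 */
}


k declared in the same block as P1
k = 17


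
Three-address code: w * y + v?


Break into single-operator statements:
t1 = w * y
t2 = t1 + v


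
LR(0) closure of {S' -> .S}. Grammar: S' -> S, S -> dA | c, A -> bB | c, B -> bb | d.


Start: S' -> .S
For each item with dot before a nonterminal B, add B -> .γ for every B-production
Closure: [S' -> .S, S -> .dA, S -> .c]


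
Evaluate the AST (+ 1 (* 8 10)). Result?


Evaluate inner: (* 8 10) = 80
Evaluate root: (+ 1 80) = 81
Result: 81


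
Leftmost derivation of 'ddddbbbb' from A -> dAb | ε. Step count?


Derivation: A => dAb => ddAbb => dddAbbb => ddddAbbbb => ddddbbbb
Steps: 5


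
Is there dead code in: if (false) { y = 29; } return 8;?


condition is constant false, so the whole block is unreachable
Dead: 'if (false) { y = 29; }'


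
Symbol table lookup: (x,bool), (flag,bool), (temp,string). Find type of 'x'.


Lookup 'x' → type bool


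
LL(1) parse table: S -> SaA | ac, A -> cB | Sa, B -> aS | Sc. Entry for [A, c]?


For [A, c]: 'c' ∈ FIRST(cB)
Entry: A -> cB


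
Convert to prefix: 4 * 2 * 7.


left-to-right (same/higher precedence on left): tree is (* (* 4 2) 7)
Prefix: * * 4 2 7


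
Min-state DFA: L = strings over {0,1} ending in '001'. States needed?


Track the longest suffix of input matching a prefix of '001': 4 classes (prefixes of length 0..3)
Minimal DFA: 4 states


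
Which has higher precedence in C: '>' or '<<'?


'<<' is shift (level 8); '>' is relational (level 7)
Higher level binds tighter
'<<' has higher precedence than '>'


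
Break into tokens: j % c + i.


Scan left to right, longest-match per lexeme
Tokens: ID(j), OP(%), ID(c), OP(+), ID(i)


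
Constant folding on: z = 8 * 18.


8 * 18 = 144 at compile time
Optimized: z = 144


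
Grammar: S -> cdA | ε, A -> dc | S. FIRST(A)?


Per alternative of A: FIRST(dc) = {d}; FIRST(S) = {c, ε}
FIRST(A) = {c, d, ε}


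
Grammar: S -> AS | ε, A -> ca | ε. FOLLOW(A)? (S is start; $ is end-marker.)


$ ∈ FOLLOW(S). For each A -> αBβ: add FIRST(β)\{ε} to FOLLOW(B); if β nullable, add FOLLOW(A).
FOLLOW(A) = {$, c}


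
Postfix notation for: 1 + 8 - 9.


Left to right (same or higher precedence on left)
Postfix: 1 8 + 9 -


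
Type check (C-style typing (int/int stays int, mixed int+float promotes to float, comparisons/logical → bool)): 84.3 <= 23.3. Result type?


Operand types: float <= float
Rule: comparison yields bool
Result type: bool


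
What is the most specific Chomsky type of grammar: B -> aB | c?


Right-linear: every RHS is a terminal or a terminal followed by one nonterminal
Classification: Type 3 (Regular)


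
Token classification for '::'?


Pattern: operator symbol
Type: OPERATOR


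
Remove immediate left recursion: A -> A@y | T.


Left-recursive alternatives: A@y; non-recursive: T
Introduce A': A -> TA', A' -> @yA' | ε


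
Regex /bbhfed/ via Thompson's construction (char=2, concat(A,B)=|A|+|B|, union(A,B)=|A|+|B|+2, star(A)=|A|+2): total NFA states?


Syntax tree has 6 char leaf(s), 0 union(s), 0 star(s)
chars contribute 6×2 = 12; each union adds +2; each star adds +2
Total: 12 + 0 + 0 = 12 states


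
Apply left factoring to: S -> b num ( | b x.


Common prefix: 'b'
Factored: S -> b S', S' -> num ( | x


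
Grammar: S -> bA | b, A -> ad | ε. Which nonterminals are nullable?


A nonterminal is nullable iff some alternative derives ε (directly, or every symbol in it is nullable)
Nullable: {A}


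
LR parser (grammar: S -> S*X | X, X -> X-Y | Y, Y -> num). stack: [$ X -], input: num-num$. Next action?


no handle; shift 'num'
Action: shift


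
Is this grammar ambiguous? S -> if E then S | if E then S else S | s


dangling else: 'if E then if E then s else s' parses two ways
Ambiguous


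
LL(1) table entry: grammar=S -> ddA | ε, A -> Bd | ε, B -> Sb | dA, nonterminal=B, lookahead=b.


For [B, b]: 'b' ∈ FIRST(Sb)
Entry: B -> Sb


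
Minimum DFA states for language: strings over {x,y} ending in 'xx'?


Track the longest suffix of input matching a prefix of 'xx': 3 classes (prefixes of length 0..2)
Minimal DFA: 3 states


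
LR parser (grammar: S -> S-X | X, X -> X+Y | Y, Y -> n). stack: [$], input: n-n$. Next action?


no handle on stack; shift 'n'
Action: shift


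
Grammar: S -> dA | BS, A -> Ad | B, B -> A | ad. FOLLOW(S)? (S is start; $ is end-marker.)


$ ∈ FOLLOW(S). For each A -> αBβ: add FIRST(β)\{ε} to FOLLOW(B); if β nullable, add FOLLOW(A).
FOLLOW(S) = {$}


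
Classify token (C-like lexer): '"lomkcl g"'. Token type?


Pattern: double-quoted sequence
Type: STRING_LITERAL


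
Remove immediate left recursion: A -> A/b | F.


Left-recursive alternatives: A/b; non-recursive: F
Introduce A': A -> FA', A' -> /bA' | ε


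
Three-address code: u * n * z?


Break into single-operator statements:
t1 = u * n
t2 = t1 * z


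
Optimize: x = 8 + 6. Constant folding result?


8 + 6 = 14 at compile time
Optimized: x = 14


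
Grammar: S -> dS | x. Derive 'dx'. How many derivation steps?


Derivation: S => dS => dx
Steps: 2


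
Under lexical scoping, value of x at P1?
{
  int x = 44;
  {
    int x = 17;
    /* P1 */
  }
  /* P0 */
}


x declared in the same block as P1
x = 17


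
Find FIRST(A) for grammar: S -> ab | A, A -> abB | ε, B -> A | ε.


Per alternative of A: FIRST(abB) = {a}; FIRST(ε) = {ε}
FIRST(A) = {a, ε}


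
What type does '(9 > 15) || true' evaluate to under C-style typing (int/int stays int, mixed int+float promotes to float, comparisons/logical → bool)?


Operand types: bool || bool
Rule: logical operators take bool operands and yield bool
Result type: bool


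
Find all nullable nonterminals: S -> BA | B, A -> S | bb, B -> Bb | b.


A nonterminal is nullable iff some alternative derives ε (directly, or every symbol in it is nullable)
Nullable: {}


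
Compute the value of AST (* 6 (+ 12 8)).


Evaluate inner: (+ 12 8) = 20
Evaluate root: (* 6 20) = 120
Result: 120


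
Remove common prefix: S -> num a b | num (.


Common prefix: 'num'
Factored: S -> num S', S' -> a b | (


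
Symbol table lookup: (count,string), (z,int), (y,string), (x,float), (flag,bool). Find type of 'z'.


Lookup 'z' → type int


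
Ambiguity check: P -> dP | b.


right-linear, alternatives start with distinct terminals 'd' vs 'b': unique leftmost derivation
Unambiguous


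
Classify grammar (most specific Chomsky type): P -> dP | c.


Right-linear: every RHS is a terminal or a terminal followed by one nonterminal
Classification: Type 3 (Regular)


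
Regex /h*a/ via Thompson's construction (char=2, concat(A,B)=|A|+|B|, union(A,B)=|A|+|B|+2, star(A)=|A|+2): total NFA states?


Syntax tree has 2 char leaf(s), 0 union(s), 1 star(s)
chars contribute 2×2 = 4; each union adds +2; each star adds +2
Total: 4 + 0 + 2 = 6 states


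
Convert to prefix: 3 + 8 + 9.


left-to-right (same/higher precedence on left): tree is (+ (+ 3 8) 9)
Prefix: + + 3 8 9


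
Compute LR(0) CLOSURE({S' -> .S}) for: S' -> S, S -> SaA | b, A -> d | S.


Start: S' -> .S
For each item with dot before a nonterminal B, add B -> .γ for every B-production
Closure: [S' -> .S, S -> .SaA, S -> .b]


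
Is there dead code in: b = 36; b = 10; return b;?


first assignment to b is overwritten before any read
Dead: 'b = 36'


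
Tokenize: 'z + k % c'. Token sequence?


Scan left to right, longest-match per lexeme
Tokens: ID(z), OP(+), ID(k), OP(%), ID(c)


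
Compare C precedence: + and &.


'+' is additive (level 9); '&' is bitwise AND (level 5)
Higher level binds tighter
'+' has higher precedence than '&'


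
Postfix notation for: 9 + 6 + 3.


Left to right (same or higher precedence on left)
Postfix: 9 6 + 3 +


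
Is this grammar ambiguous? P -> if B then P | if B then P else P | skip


dangling else: 'if B then if B then skip else skip' parses two ways
Ambiguous


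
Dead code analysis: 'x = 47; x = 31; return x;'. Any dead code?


first assignment to x is overwritten before any read
Dead: 'x = 47'


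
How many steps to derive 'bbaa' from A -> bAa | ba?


Derivation: A => bAa => bbaa
Steps: 2


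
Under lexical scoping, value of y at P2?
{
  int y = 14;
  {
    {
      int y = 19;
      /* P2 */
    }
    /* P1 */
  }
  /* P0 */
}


y declared in the same block as P2
y = 19


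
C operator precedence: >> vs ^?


'>>' is shift (level 8); '^' is bitwise XOR (level 4)
Higher level binds tighter
'>>' has higher precedence than '^'


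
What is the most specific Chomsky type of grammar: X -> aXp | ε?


Single nonterminal LHS, but a^n p^n is not regular
Classification: Type 2 (Context-Free)


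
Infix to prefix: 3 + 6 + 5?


left-to-right (same/higher precedence on left): tree is (+ (+ 3 6) 5)
Prefix: + + 3 6 5


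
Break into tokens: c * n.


Scan left to right, longest-match per lexeme
Tokens: ID(c), OP(*), ID(n)


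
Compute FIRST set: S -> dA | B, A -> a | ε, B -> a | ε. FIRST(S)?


Per alternative of S: FIRST(dA) = {d}; FIRST(B) = {a, ε}
FIRST(S) = {a, d, ε}


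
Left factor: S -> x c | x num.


Common prefix: 'x'
Factored: S -> x S', S' -> c | num


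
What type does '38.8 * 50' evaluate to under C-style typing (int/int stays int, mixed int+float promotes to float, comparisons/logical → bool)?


Operand types: float * int
Rule: mixed int/float promotes to float; int/int stays int
Result type: float


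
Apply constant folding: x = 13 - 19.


13 - 19 = -6 at compile time
Optimized: x = -6


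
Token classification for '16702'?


Pattern: digits only
Type: INTEGER_LITERAL


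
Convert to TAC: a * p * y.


Break into single-operator statements:
t1 = a * p
t2 = t1 * y


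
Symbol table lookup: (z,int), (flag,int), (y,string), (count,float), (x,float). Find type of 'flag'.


Lookup 'flag' → type int


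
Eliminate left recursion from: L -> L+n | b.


Left-recursive alternatives: L+n; non-recursive: b
Introduce L': L -> bL', L' -> +nL' | ε


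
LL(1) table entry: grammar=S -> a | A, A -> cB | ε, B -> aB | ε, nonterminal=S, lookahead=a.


For [S, a]: 'a' ∈ FIRST(a)
Entry: S -> a


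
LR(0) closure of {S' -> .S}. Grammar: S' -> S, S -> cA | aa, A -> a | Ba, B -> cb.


Start: S' -> .S
For each item with dot before a nonterminal B, add B -> .γ for every B-production
Closure: [S' -> .S, S -> .cA, S -> .aa]


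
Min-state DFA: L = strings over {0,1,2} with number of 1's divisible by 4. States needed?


Track (count of 1) mod 4: states 0..3, accept at 0
Minimal DFA: 4 states


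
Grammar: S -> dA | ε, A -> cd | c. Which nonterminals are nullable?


A nonterminal is nullable iff some alternative derives ε (directly, or every symbol in it is nullable)
Nullable: {S}


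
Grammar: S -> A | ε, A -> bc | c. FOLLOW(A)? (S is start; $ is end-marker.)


$ ∈ FOLLOW(S). For each A -> αBβ: add FIRST(β)\{ε} to FOLLOW(B); if β nullable, add FOLLOW(A).
FOLLOW(A) = {$}


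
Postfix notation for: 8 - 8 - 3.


Left to right (same or higher precedence on left)
Postfix: 8 8 - 3 -


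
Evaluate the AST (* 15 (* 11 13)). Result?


Evaluate inner: (* 11 13) = 143
Evaluate root: (* 15 143) = 2145
Result: 2145


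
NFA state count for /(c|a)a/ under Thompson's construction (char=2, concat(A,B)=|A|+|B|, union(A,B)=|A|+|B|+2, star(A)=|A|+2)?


Syntax tree has 3 char leaf(s), 1 union(s), 0 star(s)
chars contribute 3×2 = 6; each union adds +2; each star adds +2
Total: 6 + 2 + 0 = 8 states


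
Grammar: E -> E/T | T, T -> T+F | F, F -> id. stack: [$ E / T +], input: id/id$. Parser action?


no handle; shift 'id'
Action: shift


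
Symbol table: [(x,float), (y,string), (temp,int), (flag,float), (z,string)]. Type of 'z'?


Lookup 'z' → type string


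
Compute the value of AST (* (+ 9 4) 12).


Evaluate inner: (+ 9 4) = 13
Evaluate root: (* 13 12) = 156
Result: 156


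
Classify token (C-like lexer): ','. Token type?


Pattern: delimiter/punctuation
Type: PUNCTUATION


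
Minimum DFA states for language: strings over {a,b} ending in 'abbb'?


Track the longest suffix of input matching a prefix of 'abbb': 5 classes (prefixes of length 0..4)
Minimal DFA: 5 states


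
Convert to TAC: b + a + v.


Break into single-operator statements:
t1 = b + a
t2 = t1 + v


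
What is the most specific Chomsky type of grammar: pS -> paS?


LHS has context (more than one symbol) and |LHS| ≤ |RHS|
Classification: Type 1 (Context-Sensitive)


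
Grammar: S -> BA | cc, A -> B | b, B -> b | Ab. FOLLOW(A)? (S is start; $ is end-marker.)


$ ∈ FOLLOW(S). For each A -> αBβ: add FIRST(β)\{ε} to FOLLOW(B); if β nullable, add FOLLOW(A).
FOLLOW(A) = {$, b}


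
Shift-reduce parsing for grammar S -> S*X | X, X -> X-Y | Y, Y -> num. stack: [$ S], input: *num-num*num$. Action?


shift '*' to continue S -> S*X
Action: shift


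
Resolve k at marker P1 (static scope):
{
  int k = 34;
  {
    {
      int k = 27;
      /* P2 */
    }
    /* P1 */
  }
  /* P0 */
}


P1's block does not declare k; resolves to the enclosing declaration at depth 0
k = 34


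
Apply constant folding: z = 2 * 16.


2 * 16 = 32 at compile time
Optimized: z = 32


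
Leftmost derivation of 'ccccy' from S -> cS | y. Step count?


Derivation: S => cS => ccS => cccS => ccccS => ccccy
Steps: 5


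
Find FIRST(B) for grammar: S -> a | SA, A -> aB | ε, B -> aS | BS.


Per alternative of B: FIRST(aS) = {a}; FIRST(BS) = {a}
FIRST(B) = {a}


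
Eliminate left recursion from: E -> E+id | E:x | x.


Left-recursive alternatives: E+id, E:x; non-recursive: x
Introduce E': E -> xE', E' -> +idE' | :xE' | ε


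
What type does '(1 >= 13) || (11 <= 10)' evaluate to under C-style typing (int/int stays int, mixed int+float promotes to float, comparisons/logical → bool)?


Operand types: bool || bool
Rule: logical operators take bool operands and yield bool
Result type: bool


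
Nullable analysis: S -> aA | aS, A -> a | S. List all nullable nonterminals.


A nonterminal is nullable iff some alternative derives ε (directly, or every symbol in it is nullable)
Nullable: {}


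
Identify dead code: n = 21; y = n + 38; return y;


n is read by y's definition; y is returned
No dead code


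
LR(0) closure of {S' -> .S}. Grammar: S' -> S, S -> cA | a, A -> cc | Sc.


Start: S' -> .S
For each item with dot before a nonterminal B, add B -> .γ for every B-production
Closure: [S' -> .S, S -> .cA, S -> .a]


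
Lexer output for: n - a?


Scan left to right, longest-match per lexeme
Tokens: ID(n), OP(-), ID(a)


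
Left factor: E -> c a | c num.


Common prefix: 'c'
Factored: E -> c E', E' -> a | num


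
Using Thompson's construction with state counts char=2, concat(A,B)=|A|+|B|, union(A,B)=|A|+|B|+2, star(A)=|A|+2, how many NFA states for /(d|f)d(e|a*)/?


Syntax tree has 5 char leaf(s), 2 union(s), 1 star(s)
chars contribute 5×2 = 10; each union adds +2; each star adds +2
Total: 10 + 4 + 2 = 16 states


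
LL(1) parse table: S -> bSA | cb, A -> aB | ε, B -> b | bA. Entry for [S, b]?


For [S, b]: 'b' ∈ FIRST(bSA)
Entry: S -> bSA


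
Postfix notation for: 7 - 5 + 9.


Left to right (same or higher precedence on left)
Postfix: 7 5 - 9 +


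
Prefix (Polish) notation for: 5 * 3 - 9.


left-to-right (same/higher precedence on left): tree is (- (* 5 3) 9)
Prefix: - * 5 3 9


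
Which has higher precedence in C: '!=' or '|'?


'!=' is equality (level 6); '|' is bitwise OR (level 3)
Higher level binds tighter
'!=' has higher precedence than '|'
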